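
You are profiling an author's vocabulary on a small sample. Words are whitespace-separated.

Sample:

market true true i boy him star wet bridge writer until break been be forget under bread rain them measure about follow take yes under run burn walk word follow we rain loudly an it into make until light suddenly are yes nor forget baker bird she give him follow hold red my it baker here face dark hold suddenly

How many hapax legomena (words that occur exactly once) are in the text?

35

Frequencies: follow:3, true:2, him:2, until:2, forget:2, under:2, rain:2, yes:2, it:2, suddenly:2, baker:2, hold:2, market:1, i:1, boy:1, star:1, wet:1, bridge:1, writer:1, break:1, … (27 more, each freq 1)
Hapax (freq=1): about, an, are, be, been, bird, boy, bread, break, bridge, burn, dark, face, give, here, i, into, light, loudly, make, market, measure, my, nor, red, run, she, star, take, them, walk, we, wet, word, writer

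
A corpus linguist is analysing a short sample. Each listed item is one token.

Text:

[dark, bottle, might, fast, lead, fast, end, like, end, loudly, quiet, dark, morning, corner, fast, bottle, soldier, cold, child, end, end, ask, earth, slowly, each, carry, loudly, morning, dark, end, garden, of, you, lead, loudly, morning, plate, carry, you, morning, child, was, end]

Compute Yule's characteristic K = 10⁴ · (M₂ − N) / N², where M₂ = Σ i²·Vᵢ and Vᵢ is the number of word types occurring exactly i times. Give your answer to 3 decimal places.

Frequencies: end:6, morning:4, dark:3, fast:3, loudly:3, bottle:2, lead:2, child:2, carry:2, you:2, might:1, like:1, quiet:1, corner:1, soldier:1, cold:1, ask:1, earth:1, slowly:1, each:1, … (4 more, each freq 1)
N = 43. Frequency spectrum: V_1=14, V_2=5, V_3=3, V_4=1, V_6=1
M₂ = 1²·14 + 2²·5 + 3²·3 + 4²·1 + 6²·1 = 113
K = 10000 × (113 − 43) / 43² = 378.583

378.583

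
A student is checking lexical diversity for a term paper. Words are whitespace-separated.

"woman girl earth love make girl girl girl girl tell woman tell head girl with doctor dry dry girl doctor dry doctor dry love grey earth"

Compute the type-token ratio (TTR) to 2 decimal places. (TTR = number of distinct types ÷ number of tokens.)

N = 26 tokens, V = 11 types.
TTR = V / N = 11 / 26 = 0.42

0.42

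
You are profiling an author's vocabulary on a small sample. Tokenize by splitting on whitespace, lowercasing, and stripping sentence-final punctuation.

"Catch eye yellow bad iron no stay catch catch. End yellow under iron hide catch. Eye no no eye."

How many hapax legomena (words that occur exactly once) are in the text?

Frequencies: catch:4, eye:3, no:3, yellow:2, iron:2, bad:1, stay:1, end:1, under:1, hide:1
Hapax (freq=1): bad, end, hide, stay, under

5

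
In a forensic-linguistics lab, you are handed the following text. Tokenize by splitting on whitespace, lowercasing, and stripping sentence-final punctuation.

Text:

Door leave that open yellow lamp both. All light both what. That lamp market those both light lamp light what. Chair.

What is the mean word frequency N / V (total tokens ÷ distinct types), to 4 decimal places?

1.6154

N = 21 tokens, V = 13 types.
Mean frequency = N / V = 21 / 13 = 1.6154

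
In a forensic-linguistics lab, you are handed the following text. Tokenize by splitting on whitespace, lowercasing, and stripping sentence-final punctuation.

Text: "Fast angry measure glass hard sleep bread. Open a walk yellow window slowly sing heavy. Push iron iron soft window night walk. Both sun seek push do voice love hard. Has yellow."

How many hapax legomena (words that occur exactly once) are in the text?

20

Frequencies: hard:2, walk:2, yellow:2, window:2, push:2, iron:2, fast:1, angry:1, measure:1, glass:1, sleep:1, bread:1, open:1, a:1, slowly:1, sing:1, heavy:1, soft:1, night:1, both:1, … (6 more, each freq 1)
Hapax (freq=1): a, angry, both, bread, do, fast, glass, has, heavy, love, measure, night, open, seek, sing, sleep, slowly, soft, sun, voice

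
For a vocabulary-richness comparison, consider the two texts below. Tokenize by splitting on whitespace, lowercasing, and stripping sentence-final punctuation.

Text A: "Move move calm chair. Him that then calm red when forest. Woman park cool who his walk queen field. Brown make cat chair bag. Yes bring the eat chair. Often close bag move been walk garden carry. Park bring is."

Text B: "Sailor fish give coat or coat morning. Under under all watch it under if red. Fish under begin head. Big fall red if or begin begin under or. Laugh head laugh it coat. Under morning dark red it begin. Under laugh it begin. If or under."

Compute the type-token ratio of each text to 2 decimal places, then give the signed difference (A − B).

0.39

TTR(A) = 31/40 = 0.78
TTR(B) = 18/46 = 0.39
Difference = 0.78 − 0.39 = 0.39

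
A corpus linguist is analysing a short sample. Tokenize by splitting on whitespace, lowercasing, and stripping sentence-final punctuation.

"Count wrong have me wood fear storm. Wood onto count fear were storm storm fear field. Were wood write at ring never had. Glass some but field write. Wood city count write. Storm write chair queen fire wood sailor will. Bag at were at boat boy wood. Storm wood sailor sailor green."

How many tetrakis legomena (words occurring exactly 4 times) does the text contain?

Frequencies: wood:7, storm:5, write:4, count:3, fear:3, were:3, at:3, sailor:3, field:2, wrong:1, have:1, me:1, onto:1, ring:1, never:1, had:1, glass:1, some:1, but:1, city:1, … (8 more, each freq 1)
Words with frequency 4: write

1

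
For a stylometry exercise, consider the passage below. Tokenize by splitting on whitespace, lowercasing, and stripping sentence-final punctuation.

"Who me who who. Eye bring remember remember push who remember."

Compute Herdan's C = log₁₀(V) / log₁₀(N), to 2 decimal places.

N = 11, V = 6.
log₁₀(V) = 0.778151, log₁₀(N) = 1.041393
C = 0.778151 / 1.041393 = 0.75

0.75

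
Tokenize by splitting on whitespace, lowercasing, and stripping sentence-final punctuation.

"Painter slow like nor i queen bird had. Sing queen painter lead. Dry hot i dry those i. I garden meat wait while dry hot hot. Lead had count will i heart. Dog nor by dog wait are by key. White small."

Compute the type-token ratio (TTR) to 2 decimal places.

0.62

N = 42 tokens, V = 26 types.
TTR = V / N = 26 / 42 = 0.62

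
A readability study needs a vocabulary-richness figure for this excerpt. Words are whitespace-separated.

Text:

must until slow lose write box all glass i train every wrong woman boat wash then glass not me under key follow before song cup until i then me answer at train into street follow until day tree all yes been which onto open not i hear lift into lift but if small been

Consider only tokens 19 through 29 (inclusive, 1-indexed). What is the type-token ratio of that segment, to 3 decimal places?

Segment tokens 19–29: me, under, key, follow, before, song, cup, until, i, then, me
Segment N = 11, segment V = 10.
TTR = 10 / 11 = 0.909

0.909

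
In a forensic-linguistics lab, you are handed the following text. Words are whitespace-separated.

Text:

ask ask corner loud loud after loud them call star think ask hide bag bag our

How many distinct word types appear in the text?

Distinct types: {after, ask, bag, call, corner, hide, loud, our, star, them, think}
V = 11

11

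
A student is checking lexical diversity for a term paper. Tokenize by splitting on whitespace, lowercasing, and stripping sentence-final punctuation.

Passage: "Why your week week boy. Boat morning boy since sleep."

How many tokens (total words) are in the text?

Tokens: why, your, week, week, boy, boat, morning, boy, since, sleep
N = 10

10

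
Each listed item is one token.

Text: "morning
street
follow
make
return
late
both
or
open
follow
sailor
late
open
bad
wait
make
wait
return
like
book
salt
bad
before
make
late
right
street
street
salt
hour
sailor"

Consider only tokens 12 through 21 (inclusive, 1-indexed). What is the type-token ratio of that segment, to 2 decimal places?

0.90

Segment tokens 12–21: late, open, bad, wait, make, wait, return, like, book, salt
Segment N = 10, segment V = 9.
TTR = 9 / 10 = 0.90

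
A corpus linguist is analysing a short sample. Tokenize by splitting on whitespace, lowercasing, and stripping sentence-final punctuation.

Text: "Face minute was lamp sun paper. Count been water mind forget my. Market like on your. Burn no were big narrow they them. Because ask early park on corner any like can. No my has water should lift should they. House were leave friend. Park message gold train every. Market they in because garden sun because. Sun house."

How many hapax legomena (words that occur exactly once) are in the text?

Frequencies: sun:3, they:3, because:3, water:2, my:2, market:2, like:2, on:2, no:2, were:2, park:2, should:2, house:2, face:1, minute:1, was:1, lamp:1, paper:1, count:1, been:1, … (22 more, each freq 1)
Hapax (freq=1): any, ask, been, big, burn, can, corner, count, early, every, face, forget, friend, garden, gold, has, in, lamp, leave, lift, message, mind, minute, narrow, paper, them, train, was, your

29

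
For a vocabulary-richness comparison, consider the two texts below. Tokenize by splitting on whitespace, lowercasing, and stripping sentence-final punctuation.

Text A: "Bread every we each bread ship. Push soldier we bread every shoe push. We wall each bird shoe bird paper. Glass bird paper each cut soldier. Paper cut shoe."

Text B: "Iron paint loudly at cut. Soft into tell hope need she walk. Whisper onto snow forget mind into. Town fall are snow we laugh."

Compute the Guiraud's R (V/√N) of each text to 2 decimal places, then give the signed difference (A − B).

A: V=13, N=29, R=2.41
B: V=22, N=24, R=4.49
Difference = 2.41 − 4.49 = -2.08

-2.08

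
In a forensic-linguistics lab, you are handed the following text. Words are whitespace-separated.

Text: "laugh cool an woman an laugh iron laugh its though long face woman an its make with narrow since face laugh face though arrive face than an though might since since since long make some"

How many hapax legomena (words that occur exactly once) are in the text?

8

Frequencies: laugh:4, an:4, face:4, since:4, though:3, woman:2, its:2, long:2, make:2, cool:1, iron:1, with:1, narrow:1, arrive:1, than:1, might:1, some:1
Hapax (freq=1): arrive, cool, iron, might, narrow, some, than, with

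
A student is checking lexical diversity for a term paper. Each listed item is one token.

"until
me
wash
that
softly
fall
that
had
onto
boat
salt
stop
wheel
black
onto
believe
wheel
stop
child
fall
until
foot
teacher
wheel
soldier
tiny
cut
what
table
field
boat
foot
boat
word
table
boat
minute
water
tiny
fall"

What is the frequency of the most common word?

Frequencies: boat:4, fall:3, wheel:3, until:2, that:2, onto:2, stop:2, foot:2, tiny:2, table:2, me:1, wash:1, softly:1, had:1, salt:1, black:1, believe:1, child:1, teacher:1, soldier:1, … (6 more, each freq 1)
Most common: 'boat' with frequency 4.

4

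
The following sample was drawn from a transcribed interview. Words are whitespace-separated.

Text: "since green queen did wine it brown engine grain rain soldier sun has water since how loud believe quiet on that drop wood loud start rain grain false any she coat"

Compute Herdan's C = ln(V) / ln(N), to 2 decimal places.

N = 31, V = 27.
ln(V) = 3.295837, ln(N) = 3.433987
C = 3.295837 / 3.433987 = 0.96

0.96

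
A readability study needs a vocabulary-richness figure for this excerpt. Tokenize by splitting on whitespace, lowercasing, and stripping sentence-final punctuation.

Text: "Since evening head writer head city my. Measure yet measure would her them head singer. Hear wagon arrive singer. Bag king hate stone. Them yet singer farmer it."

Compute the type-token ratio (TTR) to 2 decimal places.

N = 28 tokens, V = 21 types.
TTR = V / N = 21 / 28 = 0.75

0.75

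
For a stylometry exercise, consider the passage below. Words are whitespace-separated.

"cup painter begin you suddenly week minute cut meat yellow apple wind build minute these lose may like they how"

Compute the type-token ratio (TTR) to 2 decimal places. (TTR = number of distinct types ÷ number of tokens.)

0.95

N = 20 tokens, V = 19 types.
TTR = V / N = 19 / 20 = 0.95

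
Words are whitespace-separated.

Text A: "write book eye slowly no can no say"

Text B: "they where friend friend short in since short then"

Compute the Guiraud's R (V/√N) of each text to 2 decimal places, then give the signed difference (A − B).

A: V=7, N=8, R=2.47
B: V=7, N=9, R=2.33
Difference = 2.47 − 2.33 = 0.14

0.14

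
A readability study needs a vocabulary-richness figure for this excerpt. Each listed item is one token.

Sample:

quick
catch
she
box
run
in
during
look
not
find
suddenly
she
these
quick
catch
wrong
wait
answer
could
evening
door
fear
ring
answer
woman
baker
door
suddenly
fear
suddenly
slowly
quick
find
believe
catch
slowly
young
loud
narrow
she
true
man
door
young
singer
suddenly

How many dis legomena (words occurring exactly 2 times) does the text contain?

Frequencies: suddenly:4, quick:3, catch:3, she:3, door:3, find:2, answer:2, fear:2, slowly:2, young:2, box:1, run:1, in:1, during:1, look:1, not:1, these:1, wrong:1, wait:1, could:1, … (10 more, each freq 1)
Words with frequency 2: answer, fear, find, slowly, young

5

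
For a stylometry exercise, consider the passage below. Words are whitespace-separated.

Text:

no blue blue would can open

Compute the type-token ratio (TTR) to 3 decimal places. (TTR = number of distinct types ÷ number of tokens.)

0.833

N = 6 tokens, V = 5 types.
TTR = V / N = 5 / 6 = 0.833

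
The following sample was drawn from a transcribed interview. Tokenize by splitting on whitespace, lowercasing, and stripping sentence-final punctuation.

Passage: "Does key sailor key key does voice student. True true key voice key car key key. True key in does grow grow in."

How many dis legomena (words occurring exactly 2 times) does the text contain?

Frequencies: key:8, does:3, true:3, voice:2, in:2, grow:2, sailor:1, student:1, car:1
Words with frequency 2: grow, in, voice

3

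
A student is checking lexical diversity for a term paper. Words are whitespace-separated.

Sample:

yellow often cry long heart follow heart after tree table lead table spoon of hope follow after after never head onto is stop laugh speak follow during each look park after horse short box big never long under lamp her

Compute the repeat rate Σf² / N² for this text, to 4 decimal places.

0.0413

Frequencies: after:4, follow:3, long:2, heart:2, table:2, never:2, yellow:1, often:1, cry:1, tree:1, lead:1, spoon:1, of:1, hope:1, head:1, onto:1, is:1, stop:1, laugh:1, speak:1, … (11 more, each freq 1)
Σf² = 66; N² = 1600
Repeat rate = 66 / 1600 = 0.0413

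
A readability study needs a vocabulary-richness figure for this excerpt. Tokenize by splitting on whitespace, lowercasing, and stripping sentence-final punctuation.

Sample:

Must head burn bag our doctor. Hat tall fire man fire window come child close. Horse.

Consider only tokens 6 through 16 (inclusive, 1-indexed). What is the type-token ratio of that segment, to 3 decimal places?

0.909

Segment tokens 6–16: doctor, hat, tall, fire, man, fire, window, come, child, close, horse
Segment N = 11, segment V = 10.
TTR = 10 / 11 = 0.909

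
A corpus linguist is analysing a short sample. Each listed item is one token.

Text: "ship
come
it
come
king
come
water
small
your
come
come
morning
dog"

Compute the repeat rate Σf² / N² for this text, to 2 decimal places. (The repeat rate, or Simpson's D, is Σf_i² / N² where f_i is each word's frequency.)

Frequencies: come:5, ship:1, it:1, king:1, water:1, small:1, your:1, morning:1, dog:1
Σf² = 33; N² = 169
Repeat rate = 33 / 169 = 0.20

0.20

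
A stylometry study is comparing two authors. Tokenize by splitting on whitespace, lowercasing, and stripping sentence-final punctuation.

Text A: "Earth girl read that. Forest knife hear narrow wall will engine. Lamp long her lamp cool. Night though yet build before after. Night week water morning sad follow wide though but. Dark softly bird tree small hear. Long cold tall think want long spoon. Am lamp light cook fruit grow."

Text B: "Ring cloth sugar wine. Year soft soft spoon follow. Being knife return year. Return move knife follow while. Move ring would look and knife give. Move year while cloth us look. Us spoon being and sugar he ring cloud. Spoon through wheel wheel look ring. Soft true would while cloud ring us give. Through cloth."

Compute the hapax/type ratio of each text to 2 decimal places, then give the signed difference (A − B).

A: hapax=38, V=43, ratio=0.88
B: hapax=3, V=23, ratio=0.13
Difference = 0.88 − 0.13 = 0.75

0.75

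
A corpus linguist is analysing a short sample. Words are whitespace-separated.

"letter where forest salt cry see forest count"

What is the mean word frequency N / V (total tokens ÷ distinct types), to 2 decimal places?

1.14

N = 8 tokens, V = 7 types.
Mean frequency = N / V = 8 / 7 = 1.14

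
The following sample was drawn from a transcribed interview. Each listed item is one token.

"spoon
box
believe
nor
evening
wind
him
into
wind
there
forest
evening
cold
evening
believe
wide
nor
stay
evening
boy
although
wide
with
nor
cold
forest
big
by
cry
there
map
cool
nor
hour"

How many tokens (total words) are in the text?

34

Tokens: spoon, box, believe, nor, evening, wind, him, into, wind, there, forest, evening, cold, evening, believe, wide, nor, stay, evening, boy, although, wide, with, nor, cold, forest, big, by, cry, there, map, cool, nor, hour
N = 34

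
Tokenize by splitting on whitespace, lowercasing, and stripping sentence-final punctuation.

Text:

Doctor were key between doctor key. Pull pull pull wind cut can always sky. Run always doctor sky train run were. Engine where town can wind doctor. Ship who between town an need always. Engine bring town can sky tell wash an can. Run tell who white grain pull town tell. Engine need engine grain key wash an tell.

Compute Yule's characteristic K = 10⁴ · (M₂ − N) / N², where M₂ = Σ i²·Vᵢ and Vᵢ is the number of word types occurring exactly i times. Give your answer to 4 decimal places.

Frequencies: doctor:4, pull:4, can:4, engine:4, town:4, tell:4, key:3, always:3, sky:3, run:3, an:3, were:2, between:2, wind:2, who:2, need:2, wash:2, grain:2, cut:1, train:1, … (4 more, each freq 1)
N = 59. Frequency spectrum: V_1=6, V_2=7, V_3=5, V_4=6
M₂ = 1²·6 + 2²·7 + 3²·5 + 4²·6 = 175
K = 10000 × (175 − 59) / 59² = 333.2376

333.2376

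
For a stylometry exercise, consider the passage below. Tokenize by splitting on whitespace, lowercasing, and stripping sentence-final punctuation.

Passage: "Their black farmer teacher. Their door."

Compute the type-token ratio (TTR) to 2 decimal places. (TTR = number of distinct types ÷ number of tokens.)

N = 6 tokens, V = 5 types.
TTR = V / N = 5 / 6 = 0.83

0.83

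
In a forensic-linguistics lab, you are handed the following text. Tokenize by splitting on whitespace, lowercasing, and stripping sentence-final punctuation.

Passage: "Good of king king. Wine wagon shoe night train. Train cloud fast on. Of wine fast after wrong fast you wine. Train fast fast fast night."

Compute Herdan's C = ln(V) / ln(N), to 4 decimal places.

N = 26, V = 14.
ln(V) = 2.639057, ln(N) = 3.258097
C = 2.639057 / 3.258097 = 0.8100

0.8100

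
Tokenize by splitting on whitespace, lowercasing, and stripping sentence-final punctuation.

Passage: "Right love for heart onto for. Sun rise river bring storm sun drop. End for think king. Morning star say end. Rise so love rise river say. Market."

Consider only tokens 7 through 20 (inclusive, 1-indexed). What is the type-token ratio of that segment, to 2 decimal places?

0.93

Segment tokens 7–20: sun, rise, river, bring, storm, sun, drop, end, for, think, king, morning, star, say
Segment N = 14, segment V = 13.
TTR = 13 / 14 = 0.93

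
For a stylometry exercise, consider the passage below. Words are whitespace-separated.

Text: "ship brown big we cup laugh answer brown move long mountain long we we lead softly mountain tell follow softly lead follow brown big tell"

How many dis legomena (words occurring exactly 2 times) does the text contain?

Frequencies: brown:3, we:3, big:2, long:2, mountain:2, lead:2, softly:2, tell:2, follow:2, ship:1, cup:1, laugh:1, answer:1, move:1
Words with frequency 2: big, follow, lead, long, mountain, softly, tell

7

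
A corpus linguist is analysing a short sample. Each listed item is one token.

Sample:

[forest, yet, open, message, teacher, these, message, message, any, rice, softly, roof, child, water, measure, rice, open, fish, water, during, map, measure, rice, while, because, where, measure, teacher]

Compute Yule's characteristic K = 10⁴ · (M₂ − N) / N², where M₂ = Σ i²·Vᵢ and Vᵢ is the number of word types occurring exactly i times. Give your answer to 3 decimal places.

306.122

Frequencies: message:3, rice:3, measure:3, open:2, teacher:2, water:2, forest:1, yet:1, these:1, any:1, softly:1, roof:1, child:1, fish:1, during:1, map:1, while:1, because:1, where:1
N = 28. Frequency spectrum: V_1=13, V_2=3, V_3=3
M₂ = 1²·13 + 2²·3 + 3²·3 = 52
K = 10000 × (52 − 28) / 28² = 306.122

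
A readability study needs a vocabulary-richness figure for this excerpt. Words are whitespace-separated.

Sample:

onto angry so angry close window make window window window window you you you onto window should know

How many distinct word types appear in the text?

9

Distinct types: {angry, close, know, make, onto, should, so, window, you}
V = 9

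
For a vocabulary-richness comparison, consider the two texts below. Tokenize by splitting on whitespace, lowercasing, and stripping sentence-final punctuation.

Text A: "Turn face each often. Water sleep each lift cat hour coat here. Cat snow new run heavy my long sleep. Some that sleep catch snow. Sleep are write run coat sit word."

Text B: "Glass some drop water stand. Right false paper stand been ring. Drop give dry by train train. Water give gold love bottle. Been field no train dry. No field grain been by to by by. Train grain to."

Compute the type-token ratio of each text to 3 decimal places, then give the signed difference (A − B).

0.197

TTR(A) = 24/32 = 0.750
TTR(B) = 21/38 = 0.553
Difference = 0.750 − 0.553 = 0.197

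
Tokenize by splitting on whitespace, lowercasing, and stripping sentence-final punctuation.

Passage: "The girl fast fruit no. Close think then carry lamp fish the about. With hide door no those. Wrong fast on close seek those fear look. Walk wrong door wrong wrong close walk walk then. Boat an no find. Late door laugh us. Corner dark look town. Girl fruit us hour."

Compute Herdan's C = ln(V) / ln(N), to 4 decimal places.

N = 51, V = 32.
ln(V) = 3.465736, ln(N) = 3.931826
C = 3.465736 / 3.931826 = 0.8815

0.8815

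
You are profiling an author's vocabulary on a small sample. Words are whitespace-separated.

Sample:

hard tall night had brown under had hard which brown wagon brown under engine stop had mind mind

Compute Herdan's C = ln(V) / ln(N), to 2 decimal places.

N = 18, V = 11.
ln(V) = 2.397895, ln(N) = 2.890372
C = 2.397895 / 2.890372 = 0.83

0.83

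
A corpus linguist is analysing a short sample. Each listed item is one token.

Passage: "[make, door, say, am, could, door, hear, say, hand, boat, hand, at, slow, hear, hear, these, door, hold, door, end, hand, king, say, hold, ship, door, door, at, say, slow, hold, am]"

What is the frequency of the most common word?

6

Frequencies: door:6, say:4, hear:3, hand:3, hold:3, am:2, at:2, slow:2, make:1, could:1, boat:1, these:1, end:1, king:1, ship:1
Most common: 'door' with frequency 6.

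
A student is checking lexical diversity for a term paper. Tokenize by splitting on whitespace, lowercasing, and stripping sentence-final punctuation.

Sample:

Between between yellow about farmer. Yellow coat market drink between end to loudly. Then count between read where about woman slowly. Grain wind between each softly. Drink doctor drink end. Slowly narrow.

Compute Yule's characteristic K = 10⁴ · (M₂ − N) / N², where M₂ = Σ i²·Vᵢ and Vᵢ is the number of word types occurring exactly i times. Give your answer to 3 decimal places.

Frequencies: between:5, drink:3, yellow:2, about:2, end:2, slowly:2, farmer:1, coat:1, market:1, to:1, loudly:1, then:1, count:1, read:1, where:1, woman:1, grain:1, wind:1, each:1, softly:1, … (2 more, each freq 1)
N = 32. Frequency spectrum: V_1=16, V_2=4, V_3=1, V_5=1
M₂ = 1²·16 + 2²·4 + 3²·1 + 5²·1 = 66
K = 10000 × (66 − 32) / 32² = 332.031

332.031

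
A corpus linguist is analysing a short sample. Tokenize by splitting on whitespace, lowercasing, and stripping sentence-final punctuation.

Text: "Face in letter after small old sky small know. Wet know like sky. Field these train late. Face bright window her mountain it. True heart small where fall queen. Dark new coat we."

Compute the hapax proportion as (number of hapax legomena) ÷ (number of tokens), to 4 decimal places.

Frequencies: small:3, face:2, sky:2, know:2, in:1, letter:1, after:1, old:1, wet:1, like:1, field:1, these:1, train:1, late:1, bright:1, window:1, her:1, mountain:1, it:1, true:1, … (8 more, each freq 1)
Hapax count = 24; token count = 33.
Ratio = 24 / 33 = 0.7273

0.7273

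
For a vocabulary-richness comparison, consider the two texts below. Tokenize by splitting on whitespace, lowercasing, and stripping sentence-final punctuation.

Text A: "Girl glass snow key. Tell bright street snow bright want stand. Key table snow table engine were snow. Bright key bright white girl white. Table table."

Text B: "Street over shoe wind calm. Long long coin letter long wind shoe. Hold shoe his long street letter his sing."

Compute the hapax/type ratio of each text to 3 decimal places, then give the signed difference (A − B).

A: hapax=7, V=13, ratio=0.538
B: hapax=5, V=11, ratio=0.455
Difference = 0.538 − 0.455 = 0.083

0.083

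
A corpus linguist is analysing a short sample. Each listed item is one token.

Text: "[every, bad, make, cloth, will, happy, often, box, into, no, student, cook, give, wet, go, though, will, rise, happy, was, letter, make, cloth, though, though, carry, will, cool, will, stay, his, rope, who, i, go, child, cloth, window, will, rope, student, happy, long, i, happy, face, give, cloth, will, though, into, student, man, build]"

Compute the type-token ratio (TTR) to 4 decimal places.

0.5926

N = 54 tokens, V = 32 types.
TTR = V / N = 32 / 54 = 0.5926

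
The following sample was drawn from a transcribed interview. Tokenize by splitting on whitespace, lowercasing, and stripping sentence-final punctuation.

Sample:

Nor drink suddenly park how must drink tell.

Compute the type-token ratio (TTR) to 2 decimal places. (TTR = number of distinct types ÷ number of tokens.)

0.88

N = 8 tokens, V = 7 types.
TTR = V / N = 7 / 8 = 0.88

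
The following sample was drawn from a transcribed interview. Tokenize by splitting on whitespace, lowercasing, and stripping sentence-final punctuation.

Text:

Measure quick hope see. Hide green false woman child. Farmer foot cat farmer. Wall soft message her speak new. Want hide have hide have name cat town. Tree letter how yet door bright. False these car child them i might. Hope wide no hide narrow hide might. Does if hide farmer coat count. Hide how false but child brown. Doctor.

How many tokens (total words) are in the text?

Tokens: measure, quick, hope, see, hide, green, false, woman, child, farmer, foot, cat, farmer, wall, soft, message, her, speak, new, want, hide, have, hide, have, name, cat, town, tree, letter, how, yet, door, bright, false, these, car, child, them, i, might, hope, wide, no, hide, narrow, hide, might, does, if, hide, farmer, coat, count, hide, how, false, but, child, brown, doctor
N = 60

60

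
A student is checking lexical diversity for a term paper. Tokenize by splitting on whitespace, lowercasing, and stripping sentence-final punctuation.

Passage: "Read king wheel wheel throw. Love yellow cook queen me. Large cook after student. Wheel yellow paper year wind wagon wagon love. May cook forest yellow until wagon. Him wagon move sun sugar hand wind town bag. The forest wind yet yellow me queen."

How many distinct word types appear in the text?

28

Distinct types: {after, bag, cook, forest, hand, him, king, large, love, may, me, move, paper, queen, read, student, sugar, sun, the, throw, town, until, wagon, wheel, wind, year, yellow, yet}
V = 28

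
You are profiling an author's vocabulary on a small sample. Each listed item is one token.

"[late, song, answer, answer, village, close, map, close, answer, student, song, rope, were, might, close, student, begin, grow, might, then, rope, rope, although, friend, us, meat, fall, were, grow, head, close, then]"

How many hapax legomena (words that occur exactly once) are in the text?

10

Frequencies: close:4, answer:3, rope:3, song:2, student:2, were:2, might:2, grow:2, then:2, late:1, village:1, map:1, begin:1, although:1, friend:1, us:1, meat:1, fall:1, head:1
Hapax (freq=1): although, begin, fall, friend, head, late, map, meat, us, village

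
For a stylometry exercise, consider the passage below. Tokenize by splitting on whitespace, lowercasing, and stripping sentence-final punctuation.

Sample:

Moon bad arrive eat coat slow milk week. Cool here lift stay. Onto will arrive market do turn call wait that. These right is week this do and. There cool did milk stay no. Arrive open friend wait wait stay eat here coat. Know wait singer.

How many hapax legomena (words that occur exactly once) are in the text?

Frequencies: wait:4, arrive:3, stay:3, eat:2, coat:2, milk:2, week:2, cool:2, here:2, do:2, moon:1, bad:1, slow:1, lift:1, onto:1, will:1, market:1, turn:1, call:1, that:1, … (12 more, each freq 1)
Hapax (freq=1): and, bad, call, did, friend, is, know, lift, market, moon, no, onto, open, right, singer, slow, that, there, these, this, turn, will

22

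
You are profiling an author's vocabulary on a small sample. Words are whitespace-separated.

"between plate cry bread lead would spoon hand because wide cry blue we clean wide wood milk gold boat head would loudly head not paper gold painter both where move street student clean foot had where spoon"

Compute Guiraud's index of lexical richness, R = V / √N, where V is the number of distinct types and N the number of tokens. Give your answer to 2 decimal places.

4.77

N = 37, V = 29.
√N = 6.082763
R = 29 / 6.082763 = 4.77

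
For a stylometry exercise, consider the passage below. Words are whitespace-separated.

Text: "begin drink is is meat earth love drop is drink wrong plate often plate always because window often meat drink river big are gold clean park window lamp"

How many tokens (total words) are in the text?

28

Tokens: begin, drink, is, is, meat, earth, love, drop, is, drink, wrong, plate, often, plate, always, because, window, often, meat, drink, river, big, are, gold, clean, park, window, lamp
N = 28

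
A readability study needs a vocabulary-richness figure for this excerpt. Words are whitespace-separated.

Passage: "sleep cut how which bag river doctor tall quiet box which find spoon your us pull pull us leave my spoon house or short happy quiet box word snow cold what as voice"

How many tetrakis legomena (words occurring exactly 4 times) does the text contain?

Frequencies: which:2, quiet:2, box:2, spoon:2, us:2, pull:2, sleep:1, cut:1, how:1, bag:1, river:1, doctor:1, tall:1, find:1, your:1, leave:1, my:1, house:1, or:1, short:1, … (7 more, each freq 1)
Words with frequency 4: (none)

0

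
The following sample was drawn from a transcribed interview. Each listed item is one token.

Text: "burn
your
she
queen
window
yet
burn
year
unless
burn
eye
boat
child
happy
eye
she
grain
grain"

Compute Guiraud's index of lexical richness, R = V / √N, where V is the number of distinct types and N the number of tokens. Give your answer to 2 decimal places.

3.06

N = 18, V = 13.
√N = 4.242641
R = 13 / 4.242641 = 3.06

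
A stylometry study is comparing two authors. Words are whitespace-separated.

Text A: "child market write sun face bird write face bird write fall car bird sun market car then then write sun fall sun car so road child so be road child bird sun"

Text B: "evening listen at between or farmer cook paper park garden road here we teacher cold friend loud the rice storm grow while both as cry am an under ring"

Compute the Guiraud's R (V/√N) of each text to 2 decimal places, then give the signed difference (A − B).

-3.27

A: V=12, N=32, R=2.12
B: V=29, N=29, R=5.39
Difference = 2.12 − 5.39 = -3.27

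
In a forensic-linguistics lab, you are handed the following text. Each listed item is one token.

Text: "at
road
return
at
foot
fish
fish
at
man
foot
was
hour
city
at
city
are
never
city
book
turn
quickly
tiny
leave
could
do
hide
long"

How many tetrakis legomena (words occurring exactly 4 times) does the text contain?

1

Frequencies: at:4, city:3, foot:2, fish:2, road:1, return:1, man:1, was:1, hour:1, are:1, never:1, book:1, turn:1, quickly:1, tiny:1, leave:1, could:1, do:1, hide:1, long:1
Words with frequency 4: at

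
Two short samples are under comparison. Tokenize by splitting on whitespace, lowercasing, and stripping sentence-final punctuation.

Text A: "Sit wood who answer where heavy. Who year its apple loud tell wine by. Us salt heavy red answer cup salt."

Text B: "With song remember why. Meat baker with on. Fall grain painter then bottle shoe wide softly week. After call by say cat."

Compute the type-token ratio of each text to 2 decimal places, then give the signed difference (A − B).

-0.14

TTR(A) = 17/21 = 0.81
TTR(B) = 21/22 = 0.95
Difference = 0.81 − 0.95 = -0.14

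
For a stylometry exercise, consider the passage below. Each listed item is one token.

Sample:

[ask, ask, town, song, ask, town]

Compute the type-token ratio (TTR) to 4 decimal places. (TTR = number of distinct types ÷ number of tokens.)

0.5000

N = 6 tokens, V = 3 types.
TTR = V / N = 3 / 6 = 0.5000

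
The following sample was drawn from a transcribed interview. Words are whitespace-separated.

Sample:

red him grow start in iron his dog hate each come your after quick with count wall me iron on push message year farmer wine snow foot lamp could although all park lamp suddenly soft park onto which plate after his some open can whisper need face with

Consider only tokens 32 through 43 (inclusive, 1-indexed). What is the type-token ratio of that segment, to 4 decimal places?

0.9167

Segment tokens 32–43: park, lamp, suddenly, soft, park, onto, which, plate, after, his, some, open
Segment N = 12, segment V = 11.
TTR = 11 / 12 = 0.9167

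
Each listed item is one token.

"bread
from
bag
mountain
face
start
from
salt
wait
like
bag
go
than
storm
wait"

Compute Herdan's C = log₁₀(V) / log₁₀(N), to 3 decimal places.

0.918

N = 15, V = 12.
log₁₀(V) = 1.079181, log₁₀(N) = 1.176091
C = 1.079181 / 1.176091 = 0.918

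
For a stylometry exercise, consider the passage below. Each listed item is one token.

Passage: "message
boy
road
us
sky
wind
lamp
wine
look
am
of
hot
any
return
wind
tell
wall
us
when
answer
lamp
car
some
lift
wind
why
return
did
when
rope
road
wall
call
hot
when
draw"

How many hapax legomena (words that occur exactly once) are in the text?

18

Frequencies: wind:3, when:3, road:2, us:2, lamp:2, hot:2, return:2, wall:2, message:1, boy:1, sky:1, wine:1, look:1, am:1, of:1, any:1, tell:1, answer:1, car:1, some:1, … (6 more, each freq 1)
Hapax (freq=1): am, answer, any, boy, call, car, did, draw, lift, look, message, of, rope, sky, some, tell, why, wine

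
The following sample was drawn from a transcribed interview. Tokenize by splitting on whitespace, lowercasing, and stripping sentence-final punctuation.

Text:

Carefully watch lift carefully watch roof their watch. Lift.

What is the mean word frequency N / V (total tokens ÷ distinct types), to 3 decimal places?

N = 9 tokens, V = 5 types.
Mean frequency = N / V = 9 / 5 = 1.800

1.800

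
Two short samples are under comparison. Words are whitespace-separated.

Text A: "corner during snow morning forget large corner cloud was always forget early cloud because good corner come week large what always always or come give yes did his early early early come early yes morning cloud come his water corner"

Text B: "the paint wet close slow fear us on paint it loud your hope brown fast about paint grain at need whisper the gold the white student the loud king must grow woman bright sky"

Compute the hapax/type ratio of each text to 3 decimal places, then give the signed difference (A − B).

-0.369

A: hapax=11, V=21, ratio=0.524
B: hapax=25, V=28, ratio=0.893
Difference = 0.524 − 0.893 = -0.369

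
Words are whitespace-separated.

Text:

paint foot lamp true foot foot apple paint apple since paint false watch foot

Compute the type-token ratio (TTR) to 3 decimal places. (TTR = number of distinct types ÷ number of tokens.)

N = 14 tokens, V = 8 types.
TTR = V / N = 8 / 14 = 0.571

0.571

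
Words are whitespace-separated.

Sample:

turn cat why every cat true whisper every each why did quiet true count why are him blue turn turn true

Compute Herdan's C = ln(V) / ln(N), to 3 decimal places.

0.842

N = 21, V = 13.
ln(V) = 2.564949, ln(N) = 3.044522
C = 2.564949 / 3.044522 = 0.842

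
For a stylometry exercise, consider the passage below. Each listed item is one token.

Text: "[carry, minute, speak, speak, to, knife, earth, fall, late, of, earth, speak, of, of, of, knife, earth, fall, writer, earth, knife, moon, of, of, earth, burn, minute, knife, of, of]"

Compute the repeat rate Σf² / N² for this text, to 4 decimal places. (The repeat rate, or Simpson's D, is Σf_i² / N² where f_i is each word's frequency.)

0.1422

Frequencies: of:8, earth:5, knife:4, speak:3, minute:2, fall:2, carry:1, to:1, late:1, writer:1, moon:1, burn:1
Σf² = 128; N² = 900
Repeat rate = 128 / 900 = 0.1422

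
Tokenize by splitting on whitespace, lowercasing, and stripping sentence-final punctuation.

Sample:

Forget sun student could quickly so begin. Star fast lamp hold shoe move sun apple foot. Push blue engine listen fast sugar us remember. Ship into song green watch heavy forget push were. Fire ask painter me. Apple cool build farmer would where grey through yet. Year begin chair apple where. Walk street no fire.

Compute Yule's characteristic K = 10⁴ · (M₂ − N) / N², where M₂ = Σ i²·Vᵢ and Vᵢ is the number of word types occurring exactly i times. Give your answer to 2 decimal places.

66.12

Frequencies: apple:3, forget:2, sun:2, begin:2, fast:2, push:2, fire:2, where:2, student:1, could:1, quickly:1, so:1, star:1, lamp:1, hold:1, shoe:1, move:1, foot:1, blue:1, engine:1, … (26 more, each freq 1)
N = 55. Frequency spectrum: V_1=38, V_2=7, V_3=1
M₂ = 1²·38 + 2²·7 + 3²·1 = 75
K = 10000 × (75 − 55) / 55² = 66.12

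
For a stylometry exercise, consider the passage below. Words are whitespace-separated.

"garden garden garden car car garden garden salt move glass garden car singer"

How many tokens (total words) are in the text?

13

Tokens: garden, garden, garden, car, car, garden, garden, salt, move, glass, garden, car, singer
N = 13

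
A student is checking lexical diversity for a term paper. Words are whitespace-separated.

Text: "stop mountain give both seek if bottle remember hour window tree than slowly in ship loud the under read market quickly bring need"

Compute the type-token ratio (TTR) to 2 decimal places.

1.00

N = 23 tokens, V = 23 types.
TTR = V / N = 23 / 23 = 1.00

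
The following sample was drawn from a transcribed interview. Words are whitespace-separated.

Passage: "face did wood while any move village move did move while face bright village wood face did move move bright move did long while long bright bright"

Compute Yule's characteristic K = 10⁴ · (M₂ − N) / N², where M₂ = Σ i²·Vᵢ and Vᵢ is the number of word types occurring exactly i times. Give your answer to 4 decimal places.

987.6543

Frequencies: move:6, did:4, bright:4, face:3, while:3, wood:2, village:2, long:2, any:1
N = 27. Frequency spectrum: V_1=1, V_2=3, V_3=2, V_4=2, V_6=1
M₂ = 1²·1 + 2²·3 + 3²·2 + 4²·2 + 6²·1 = 99
K = 10000 × (99 − 27) / 27² = 987.6543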